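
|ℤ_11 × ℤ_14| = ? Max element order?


|ℤ_11 × ℤ_14| = 11 × 14 = 154
Max element order = lcm(11,14) = 154
Cyclic? Yes (gcd=1)

|ℤ_11×ℤ_14| = 154, max element order = 154


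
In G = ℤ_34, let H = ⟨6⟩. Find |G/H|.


|⟨6⟩| = n / gcd(6, 34) = 34 / 2 = 17
H is normal (ℤ_34 is abelian).
|G/H| = |G| / |H| = 34 / 17 = 2

|G/H| = 2


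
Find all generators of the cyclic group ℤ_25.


g generates ℤ_n iff gcd(g,n) = 1
Prime factors of 25: 5
Generators are g ∈ {1,...,24} not divisible by any of these primes.
Generators: {1, 2, 3, 4, 6, 7, 8, 9, 11, 12, 13, 14, 16, 17, 18, 19, 21, 22, 23, 24}
Number of generators = φ(25) = 20

Generators of ℤ_25 = {1, 2, 3, 4, 6, 7, 8, 9, 11, 12, 13, 14, 16, 17, 18, 19, 21, 22, 23, 24}


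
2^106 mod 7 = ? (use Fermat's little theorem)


Fermat's little theorem: if p is prime and gcd(a,p)=1, then a^(p-1) ≡ 1 (mod p)
p = 7 is prime, gcd(2,7) = 1
Reduce exponent: 106 mod 6 = 4
So 2^106 ≡ 2^4 (mod 7)
2^4 mod 7 = 2

2^106 ≡ 2 (mod 7)


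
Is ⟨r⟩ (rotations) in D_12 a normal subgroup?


H = ⟨r⟩ (rotations) in D_12
The rotation subgroup ⟨r⟩ has index 2 in D_12, so it is normal

Yes, normal subgroup


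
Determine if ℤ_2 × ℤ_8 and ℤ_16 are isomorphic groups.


Comparing ℤ_2 × ℤ_8 and ℤ_16:
gcd(2,8) = 2 ≠ 1. Max element order in ℤ_2×ℤ_8 is lcm(2,8) = 8 < 16, so it has no element of order 16

No, ℤ_2 × ℤ_8 ≇ ℤ_16


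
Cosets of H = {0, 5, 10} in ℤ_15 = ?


H = {0, 5, 10}, |H| = 3
Number of cosets = |G|/|H| = 15/3 = 5
0 + H = {0, 5, 10}
1 + H = {1, 6, 11}
2 + H = {2, 7, 12}
3 + H = {3, 8, 13}
4 + H = {4, 9, 14}

Cosets: 0+H={0,5,10}; 1+H={1,6,11}; 2+H={2,7,12}; 3+H={3,8,13}; 4+H={4,9,14}


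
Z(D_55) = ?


Z(G) = {g ∈ G | gx = xg for all x ∈ G}
For odd n, Z(D_n) = {e}: no nontrivial rotation commutes with all reflections

Z(D_55) = {e}


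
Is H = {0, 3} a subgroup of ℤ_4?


Subgroup test for H = {0, 3} in (ℤ_4, +):
(1) 0 ∈ H? Yes
(2) Closure: for all a,b ∈ H, (a+b) mod 4 ∈ H? No  [counterexample: 3 + 3 = 2 ∉ H]
(3) Inverses: for all a ∈ H, -a mod 4 ∈ H? No

No, H is not a subgroup of ℤ_4


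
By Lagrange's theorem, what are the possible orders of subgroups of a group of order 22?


Lagrange's theorem: |H| divides |G|
|G| = 22
Divisors of 22: 1, 2, 11, 22

Possible subgroup orders: {1, 2, 11, 22}


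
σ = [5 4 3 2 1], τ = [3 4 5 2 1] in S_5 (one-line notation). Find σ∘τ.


σ∘τ: apply τ first, then σ
1 →τ 3 →σ 3
2 →τ 4 →σ 2
3 →τ 5 →σ 1
4 →τ 2 →σ 4
5 →τ 1 →σ 5

σ∘τ = [3 2 1 4 5]


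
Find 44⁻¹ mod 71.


Use the extended Euclidean algorithm to write 1 = 44·s + 71·t; then s mod 71 is the inverse.
Euclidean algorithm:
  44 = 0·71 + 44
  71 = 1·44 + 27
  44 = 1·27 + 17
  27 = 1·17 + 10
  17 = 1·10 + 7
  10 = 1·7 + 3
  7 = 2·3 + 1
  3 = 3·1 + 0
gcd(44,71) = 1
Back-substitution gives: 44·(21) + 71·(-13) = 1
So 44⁻¹ ≡ 21 ≡ 21 (mod 71)
Check: 44 × 21 = 924 ≡ 1 (mod 71) ✓

44⁻¹ ≡ 21 (mod 71)


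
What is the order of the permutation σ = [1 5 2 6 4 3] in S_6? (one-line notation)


Cycle decomposition: (2 5 4 6 3)
Cycle lengths: 5
Order = lcm(5) = 5

ord(σ) = 5


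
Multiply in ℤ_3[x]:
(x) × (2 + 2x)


Expand and collect like terms; reduce coefficients mod 3:
x^0: 0·2 = 0 ≡ 0 (mod 3)
x^1: 0·2 + 1·2 = 2 ≡ 2 (mod 3)
x^2: 1·2 = 2 ≡ 2 (mod 3)
Result: 2x + 2x^2

f · g = 2x + 2x^2


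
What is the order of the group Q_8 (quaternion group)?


Q_8 = {±1, ±i, ±j, ±k}
|Q_8| = 8

|Q_8 (quaternion group)| = 8


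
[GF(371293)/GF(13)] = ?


GF(371293) = GF(13^5), so the extension degree is 5

[GF(371293)/GF(13)] = 5


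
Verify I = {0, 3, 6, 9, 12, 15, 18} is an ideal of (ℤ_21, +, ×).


Check ideal conditions for I = {0, 3, 6, 9, 12, 15, 18} in ℤ_21:
(1) I is an additive subgroup? Yes
(2) For r ∈ ℤ_21 and a ∈ I: r·a ∈ I? Yes

Yes, I is an ideal of ℤ_21


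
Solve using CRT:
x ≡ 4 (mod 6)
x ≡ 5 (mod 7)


m₁ = 6, m₂ = 7, gcd = 1, so CRT applies. M = m₁·m₂ = 42
Let M₁ = M/m₁ = 7, M₂ = M/m₂ = 6
Find y₁ ≡ M₁⁻¹ (mod m₁): 7⁻¹ ≡ 1 (mod 6)
Find y₂ ≡ M₂⁻¹ (mod m₂): 6⁻¹ ≡ 6 (mod 7)
x = a₁·M₁·y₁ + a₂·M₂·y₂ = 4·7·1 + 5·6·6 = 208
Reduce mod 42: x ≡ 40
Check: 40 mod 6 = 4 ✓, 40 mod 7 = 5 ✓

x ≡ 40 (mod 42)


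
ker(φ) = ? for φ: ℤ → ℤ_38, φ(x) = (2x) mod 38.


Kernel = preimage of identity
ker(φ) = {x ∈ ℤ : 2x ≡ 0 (mod 38)}. gcd(2,38) = 2, so 2x ≡ 0 (mod 38) ⟺ x ≡ 0 (mod 38/2 = 19). Hence ker(φ) = 19ℤ

ker(φ) = 19ℤ


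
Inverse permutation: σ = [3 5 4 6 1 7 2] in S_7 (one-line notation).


To find σ⁻¹, swap domain and range:
σ(1) = 3 → σ⁻¹(3) = 1
σ(2) = 5 → σ⁻¹(5) = 2
σ(3) = 4 → σ⁻¹(4) = 3
σ(4) = 6 → σ⁻¹(6) = 4
σ(5) = 1 → σ⁻¹(1) = 5
σ(6) = 7 → σ⁻¹(7) = 6
σ(7) = 2 → σ⁻¹(2) = 7

σ⁻¹ = [5 7 1 3 2 4 6]


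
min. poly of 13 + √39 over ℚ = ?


Let α = 13 + √39. Then α - 13 = √39, so (α - 13)² = 39, giving α² - 26α + 130 = 0. Degree 2 and α ∉ ℚ, so this is the minimal polynomial.

Minimal polynomial: x² - 26x + 130


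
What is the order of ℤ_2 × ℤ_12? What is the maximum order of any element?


|ℤ_2 × ℤ_12| = 2 × 12 = 24
Max element order = lcm(2,12) = 12
Cyclic? No (gcd=2)

|ℤ_2×ℤ_12| = 24, max element order = 12


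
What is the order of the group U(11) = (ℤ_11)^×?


U(n) is the group of units mod n; |U(n)| = φ(n)
|U(11)| = φ(11) = 10

|U(11) = (ℤ_11)^×| = 10


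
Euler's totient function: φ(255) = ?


Factor n: 255 = 3 × 5 × 17
φ(n) = n · ∏(1 - 1/p) over distinct primes p | n
φ(255) = 255 · (1 - 1/3) · (1 - 1/5) · (1 - 1/17) = 128

φ(255) = 128


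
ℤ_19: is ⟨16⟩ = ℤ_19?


g generates ℤ_n iff gcd(g, n) = 1
gcd(16, 19) = 1
Since gcd = 1, 16 is a generator.

Yes, 16 generates ℤ_19


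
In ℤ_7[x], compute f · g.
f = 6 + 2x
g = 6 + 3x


Expand and collect like terms; reduce coefficients mod 7:
x^0: 6·6 = 36 ≡ 1 (mod 7)
x^1: 6·3 + 2·6 = 30 ≡ 2 (mod 7)
x^2: 2·3 = 6 ≡ 6 (mod 7)
Result: 1 + 2x + 6x^2

f · g = 1 + 2x + 6x^2


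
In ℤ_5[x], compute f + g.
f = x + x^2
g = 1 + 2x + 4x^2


Add coefficients mod 5:
x^0: 0 + 1 = 1 (mod 5)
x^1: 1 + 2 = 3 (mod 5)
x^2: 1 + 4 = 0 (mod 5)
Result: 1 + 3x

f + g = 1 + 3x


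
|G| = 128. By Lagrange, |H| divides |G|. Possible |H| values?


Lagrange's theorem: |H| divides |G|
|G| = 128
Divisors of 128: 1, 2, 4, 8, 16, 32, 64, 128

Possible subgroup orders: {1, 2, 4, 8, 16, 32, 64, 128}


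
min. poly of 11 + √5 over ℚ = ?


Let α = 11 + √5. Then α - 11 = √5, so (α - 11)² = 5, giving α² - 22α + 116 = 0. Degree 2 and α ∉ ℚ, so this is the minimal polynomial.

Minimal polynomial: x² - 22x + 116


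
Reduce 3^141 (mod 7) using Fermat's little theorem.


Fermat's little theorem: if p is prime and gcd(a,p)=1, then a^(p-1) ≡ 1 (mod p)
p = 7 is prime, gcd(3,7) = 1
Reduce exponent: 141 mod 6 = 3
So 3^141 ≡ 3^3 (mod 7)
3^3 mod 7 = 6

3^141 ≡ 6 (mod 7)


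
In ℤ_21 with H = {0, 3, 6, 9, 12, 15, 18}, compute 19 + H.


19 + H = {19 + h (mod 21) : h ∈ H}
19+0=19, 19+3=1, 19+6=4, 19+9=7, 19+12=10, 19+15=13, 19+18=16
19 + H = {1, 4, 7, 10, 13, 16, 19} = 1 + H

19 + H = {1, 4, 7, 10, 13, 16, 19}


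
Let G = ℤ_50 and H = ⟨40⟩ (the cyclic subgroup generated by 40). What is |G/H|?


|⟨40⟩| = n / gcd(40, 50) = 50 / 10 = 5
H is normal (ℤ_50 is abelian).
|G/H| = |G| / |H| = 50 / 5 = 10

|G/H| = 10


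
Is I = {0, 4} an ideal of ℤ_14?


Check ideal conditions for I = {0, 4} in ℤ_14:
(1) I is an additive subgroup? No
(2) For r ∈ ℤ_14 and a ∈ I: r·a ∈ I? No  [counterexample: r=2, a=4, r·a mod 14 = 8 ∉ I]

No, I is not an ideal of ℤ_14


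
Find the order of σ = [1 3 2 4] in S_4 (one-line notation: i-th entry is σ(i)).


Cycle decomposition: (2 3)
Cycle lengths: 2
Order = lcm(2) = 2

ord(σ) = 2


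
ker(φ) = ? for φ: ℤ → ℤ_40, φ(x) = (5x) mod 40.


Kernel = preimage of identity
ker(φ) = {x ∈ ℤ : 5x ≡ 0 (mod 40)}. gcd(5,40) = 5, so 5x ≡ 0 (mod 40) ⟺ x ≡ 0 (mod 40/5 = 8). Hence ker(φ) = 8ℤ

ker(φ) = 8ℤ


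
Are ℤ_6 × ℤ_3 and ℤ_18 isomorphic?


Comparing ℤ_6 × ℤ_3 and ℤ_18:
gcd(6,3) = 3 ≠ 1. Max element order in ℤ_6×ℤ_3 is lcm(6,3) = 6 < 18, so it has no element of order 18

No, ℤ_6 × ℤ_3 ≇ ℤ_18


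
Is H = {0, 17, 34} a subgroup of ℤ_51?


Subgroup test for H = {0, 17, 34} in (ℤ_51, +):
(1) 0 ∈ H? Yes
(2) Closure: for all a,b ∈ H, (a+b) mod 51 ∈ H? Yes
(3) Inverses: for all a ∈ H, -a mod 51 ∈ H? Yes

Yes, H is a subgroup of ℤ_51


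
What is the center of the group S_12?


Z(G) = {g ∈ G | gx = xg for all x ∈ G}
S_n is non-abelian for n ≥ 3; Z(S_12) is trivial

Z(S_12) = {e}


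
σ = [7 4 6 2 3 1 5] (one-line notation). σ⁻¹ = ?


To find σ⁻¹, swap domain and range:
σ(1) = 7 → σ⁻¹(7) = 1
σ(2) = 4 → σ⁻¹(4) = 2
σ(3) = 6 → σ⁻¹(6) = 3
σ(4) = 2 → σ⁻¹(2) = 4
σ(5) = 3 → σ⁻¹(3) = 5
σ(6) = 1 → σ⁻¹(1) = 6
σ(7) = 5 → σ⁻¹(5) = 7

σ⁻¹ = [6 4 5 2 7 3 1]


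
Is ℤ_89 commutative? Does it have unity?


ℤ_89 is a commutative ring with unity 1; 89 is prime, so ℤ_89 is a field (hence an integral domain)
Commutative: Yes
Integral domain: Yes
Has unity: Yes

ℤ_89: Commutative=Yes, Unity=Yes


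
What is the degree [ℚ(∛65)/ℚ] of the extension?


∛65 has minimal polynomial x³ - 65 (irreducible over ℚ since 65 is not a perfect cube)

[ℚ(∛65)/ℚ] = 3


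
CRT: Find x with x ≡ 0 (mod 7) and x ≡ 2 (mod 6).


m₁ = 7, m₂ = 6, gcd = 1, so CRT applies. M = m₁·m₂ = 42
Let M₁ = M/m₁ = 6, M₂ = M/m₂ = 7
Find y₁ ≡ M₁⁻¹ (mod m₁): 6⁻¹ ≡ 6 (mod 7)
Find y₂ ≡ M₂⁻¹ (mod m₂): 7⁻¹ ≡ 1 (mod 6)
x = a₁·M₁·y₁ + a₂·M₂·y₂ = 0·6·6 + 2·7·1 = 14
Reduce mod 42: x ≡ 14
Check: 14 mod 7 = 0 ✓, 14 mod 6 = 2 ✓

x ≡ 14 (mod 42)


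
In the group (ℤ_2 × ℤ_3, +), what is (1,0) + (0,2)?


Operation: componentwise addition mod (2, 3)
(1,0) + (0,2) = ((a₁+b₁) mod 2, (a₂+b₂) mod 3) with a = (1,0), b = (0,2)

(1,0) + (0,2) = (1,2)


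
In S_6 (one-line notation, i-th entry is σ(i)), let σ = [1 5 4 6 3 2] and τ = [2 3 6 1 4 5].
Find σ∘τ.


σ∘τ: apply τ first, then σ
1 →τ 2 →σ 5
2 →τ 3 →σ 4
3 →τ 6 →σ 2
4 →τ 1 →σ 1
5 →τ 4 →σ 6
6 →τ 5 →σ 3

σ∘τ = [5 4 2 1 6 3]


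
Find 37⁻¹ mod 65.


Use the extended Euclidean algorithm to write 1 = 37·s + 65·t; then s mod 65 is the inverse.
Euclidean algorithm:
  37 = 0·65 + 37
  65 = 1·37 + 28
  37 = 1·28 + 9
  28 = 3·9 + 1
  9 = 9·1 + 0
gcd(37,65) = 1
Back-substitution gives: 37·(-7) + 65·(4) = 1
So 37⁻¹ ≡ -7 ≡ 58 (mod 65)
Check: 37 × 58 = 2146 ≡ 1 (mod 65) ✓

37⁻¹ ≡ 58 (mod 65)


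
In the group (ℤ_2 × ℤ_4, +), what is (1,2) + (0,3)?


Operation: componentwise addition mod (2, 4)
(1,2) + (0,3) = ((a₁+b₁) mod 2, (a₂+b₂) mod 4) with a = (1,2), b = (0,3)

(1,2) + (0,3) = (1,1)


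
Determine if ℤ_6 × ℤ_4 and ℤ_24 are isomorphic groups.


Comparing ℤ_6 × ℤ_4 and ℤ_24:
gcd(6,4) = 2 ≠ 1. Max element order in ℤ_6×ℤ_4 is lcm(6,4) = 12 < 24, so it has no element of order 24

No, ℤ_6 × ℤ_4 ≇ ℤ_24


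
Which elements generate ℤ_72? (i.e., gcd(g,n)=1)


g generates ℤ_n iff gcd(g,n) = 1
Prime factors of 72: 2, 3
Generators are g ∈ {1,...,71} not divisible by any of these primes.
Generators: {1, 5, 7, 11, 13, 17, 19, 23, 25, 29, 31, 35, 37, 41, 43, 47, 49, 53, 55, 59, 61, 65, 67, 71}
Number of generators = φ(72) = 24

Generators of ℤ_72 = {1, 5, 7, 11, 13, 17, 19, 23, 25, 29, 31, 35, 37, 41, 43, 47, 49, 53, 55, 59, 61, 65, 67, 71}


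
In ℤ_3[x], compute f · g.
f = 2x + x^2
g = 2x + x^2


Expand and collect like terms; reduce coefficients mod 3:
x^0: 0·0 = 0 ≡ 0 (mod 3)
x^1: 0·2 + 2·0 = 0 ≡ 0 (mod 3)
x^2: 0·1 + 2·2 + 1·0 = 4 ≡ 1 (mod 3)
x^3: 2·1 + 1·2 = 4 ≡ 1 (mod 3)
x^4: 1·1 = 1 ≡ 1 (mod 3)
Result: x^2 + x^3 + x^4

f · g = x^2 + x^3 + x^4


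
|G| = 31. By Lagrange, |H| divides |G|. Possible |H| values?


Lagrange's theorem: |H| divides |G|
|G| = 31
Divisors of 31: 1, 31

Possible subgroup orders: {1, 31}


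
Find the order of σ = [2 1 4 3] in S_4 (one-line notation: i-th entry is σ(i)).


Cycle decomposition: (1 2) (3 4)
Cycle lengths: 2, 2
Order = lcm(2, 2) = 2

ord(σ) = 2


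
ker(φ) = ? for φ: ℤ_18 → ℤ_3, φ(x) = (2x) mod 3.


Kernel = preimage of identity
ker(φ) = {x ∈ ℤ_18 : 2x ≡ 0 (mod 3)}. Since 3 | 18, φ is well-defined. The kernel is the cyclic subgroup ⟨3⟩ of ℤ_18 (order 6), i.e. {0, 3, 6, 9, 12, 15}

ker(φ) = {0, 3, 6, 9, 12, 15}


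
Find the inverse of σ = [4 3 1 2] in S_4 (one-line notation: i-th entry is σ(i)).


To find σ⁻¹, swap domain and range:
σ(1) = 4 → σ⁻¹(4) = 1
σ(2) = 3 → σ⁻¹(3) = 2
σ(3) = 1 → σ⁻¹(1) = 3
σ(4) = 2 → σ⁻¹(2) = 4

σ⁻¹ = [3 4 2 1]


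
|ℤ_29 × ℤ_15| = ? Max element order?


|ℤ_29 × ℤ_15| = 29 × 15 = 435
Max element order = lcm(29,15) = 435
Cyclic? Yes (gcd=1)

|ℤ_29×ℤ_15| = 435, max element order = 435


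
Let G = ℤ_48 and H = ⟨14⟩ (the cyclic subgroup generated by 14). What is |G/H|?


|⟨14⟩| = n / gcd(14, 48) = 48 / 2 = 24
H is normal (ℤ_48 is abelian).
|G/H| = |G| / |H| = 48 / 24 = 2

|G/H| = 2


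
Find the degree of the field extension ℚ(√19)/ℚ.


√19 has minimal polynomial x² - 19 (irreducible over ℚ since 19 is squarefree)

[ℚ(√19)/ℚ] = 2


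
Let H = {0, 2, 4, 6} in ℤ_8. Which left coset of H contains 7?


7 + H = {7 + h (mod 8) : h ∈ H}
7+0=7, 7+2=1, 7+4=3, 7+6=5
7 + H = {1, 3, 5, 7} = 1 + H

7 + H = {1, 3, 5, 7}


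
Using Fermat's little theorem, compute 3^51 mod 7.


Fermat's little theorem: if p is prime and gcd(a,p)=1, then a^(p-1) ≡ 1 (mod p)
p = 7 is prime, gcd(3,7) = 1
Reduce exponent: 51 mod 6 = 3
So 3^51 ≡ 3^3 (mod 7)
3^3 mod 7 = 6

3^51 ≡ 6 (mod 7)


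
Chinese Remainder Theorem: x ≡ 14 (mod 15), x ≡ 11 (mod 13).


m₁ = 15, m₂ = 13, gcd = 1, so CRT applies. M = m₁·m₂ = 195
Let M₁ = M/m₁ = 13, M₂ = M/m₂ = 15
Find y₁ ≡ M₁⁻¹ (mod m₁): 13⁻¹ ≡ 7 (mod 15)
Find y₂ ≡ M₂⁻¹ (mod m₂): 15⁻¹ ≡ 7 (mod 13)
x = a₁·M₁·y₁ + a₂·M₂·y₂ = 14·13·7 + 11·15·7 = 2429
Reduce mod 195: x ≡ 89
Check: 89 mod 15 = 14 ✓, 89 mod 13 = 11 ✓

x ≡ 89 (mod 195)


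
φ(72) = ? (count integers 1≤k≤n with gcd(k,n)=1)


Factor n: 72 = 2^3 × 3^2
φ(n) = n · ∏(1 - 1/p) over distinct primes p | n
φ(72) = 72 · (1 - 1/2) · (1 - 1/3) = 24

φ(72) = 24


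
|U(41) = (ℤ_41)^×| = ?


U(n) is the group of units mod n; |U(n)| = φ(n)
|U(41)| = φ(41) = 40

|U(41) = (ℤ_41)^×| = 40


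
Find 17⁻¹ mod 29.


Use the extended Euclidean algorithm to write 1 = 17·s + 29·t; then s mod 29 is the inverse.
Euclidean algorithm:
  17 = 0·29 + 17
  29 = 1·17 + 12
  17 = 1·12 + 5
  12 = 2·5 + 2
  5 = 2·2 + 1
  2 = 2·1 + 0
gcd(17,29) = 1
Back-substitution gives: 17·(12) + 29·(-7) = 1
So 17⁻¹ ≡ 12 ≡ 12 (mod 29)
Check: 17 × 12 = 204 ≡ 1 (mod 29) ✓

17⁻¹ ≡ 12 (mod 29)


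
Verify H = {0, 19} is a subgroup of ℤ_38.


Subgroup test for H = {0, 19} in (ℤ_38, +):
(1) 0 ∈ H? Yes
(2) Closure: for all a,b ∈ H, (a+b) mod 38 ∈ H? Yes
(3) Inverses: for all a ∈ H, -a mod 38 ∈ H? Yes

Yes, H is a subgroup of ℤ_38


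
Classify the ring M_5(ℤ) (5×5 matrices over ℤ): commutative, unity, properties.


Matrix multiplication is non-commutative for n ≥ 2; the identity matrix I is the unity; singular matrices give zero divisors, so not an integral domain
Commutative: No
Integral domain: No
Has unity: Yes

M_5(ℤ) (5×5 matrices over ℤ): Commutative=No, Unity=Yes


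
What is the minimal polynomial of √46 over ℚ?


√46 satisfies x² - 46 = 0, irreducible over ℚ since 46 is squarefree

Minimal polynomial: x² - 46


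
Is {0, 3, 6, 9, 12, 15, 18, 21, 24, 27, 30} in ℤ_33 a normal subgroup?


H = {0, 3, 6, 9, 12, 15, 18, 21, 24, 27, 30} in ℤ_33
ℤ_33 is abelian; every subgroup of an abelian group is normal

Yes, normal subgroup


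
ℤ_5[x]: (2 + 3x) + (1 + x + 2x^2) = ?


Add coefficients mod 5:
x^0: 2 + 1 = 3 (mod 5)
x^1: 3 + 1 = 4 (mod 5)
x^2: 0 + 2 = 2 (mod 5)
Result: 3 + 4x + 2x^2

f + g = 3 + 4x + 2x^2


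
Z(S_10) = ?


Z(G) = {g ∈ G | gx = xg for all x ∈ G}
S_n is non-abelian for n ≥ 3; Z(S_10) is trivial

Z(S_10) = {e}


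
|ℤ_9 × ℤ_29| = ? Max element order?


|ℤ_9 × ℤ_29| = 9 × 29 = 261
Max element order = lcm(9,29) = 261
Cyclic? Yes (gcd=1)

|ℤ_9×ℤ_29| = 261, max element order = 261


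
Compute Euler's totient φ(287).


Factor n: 287 = 7 × 41
φ(n) = n · ∏(1 - 1/p) over distinct primes p | n
φ(287) = 287 · (1 - 1/7) · (1 - 1/41) = 240

φ(287) = 240


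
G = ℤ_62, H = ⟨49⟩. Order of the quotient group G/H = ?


|⟨49⟩| = n / gcd(49, 62) = 62 / 1 = 62
H is normal (ℤ_62 is abelian).
|G/H| = |G| / |H| = 62 / 62 = 1

|G/H| = 1


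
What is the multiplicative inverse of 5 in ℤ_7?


Use the extended Euclidean algorithm to write 1 = 5·s + 7·t; then s mod 7 is the inverse.
Euclidean algorithm:
  5 = 0·7 + 5
  7 = 1·5 + 2
  5 = 2·2 + 1
  2 = 2·1 + 0
gcd(5,7) = 1
Back-substitution gives: 5·(3) + 7·(-2) = 1
So 5⁻¹ ≡ 3 ≡ 3 (mod 7)
Check: 5 × 3 = 15 ≡ 1 (mod 7) ✓

5⁻¹ ≡ 3 (mod 7)


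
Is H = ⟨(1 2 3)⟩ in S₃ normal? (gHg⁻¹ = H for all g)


H = ⟨(1 2 3)⟩ in S₃
⟨(1 2 3)⟩ has order 3 and index 2 in S₃; index-2 subgroups are normal

Yes, normal subgroup


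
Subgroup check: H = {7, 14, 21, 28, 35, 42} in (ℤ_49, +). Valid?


Subgroup test for H = {7, 14, 21, 28, 35, 42} in (ℤ_49, +):
(1) 0 ∈ H? No
(2) Closure: for all a,b ∈ H, (a+b) mod 49 ∈ H? No  [counterexample: 7 + 42 = 0 ∉ H]
(3) Inverses: for all a ∈ H, -a mod 49 ∈ H? Yes

No, H is not a subgroup of ℤ_49


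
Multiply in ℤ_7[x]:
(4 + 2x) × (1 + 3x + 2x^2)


Expand and collect like terms; reduce coefficients mod 7:
x^0: 4·1 = 4 ≡ 4 (mod 7)
x^1: 4·3 + 2·1 = 14 ≡ 0 (mod 7)
x^2: 4·2 + 2·3 = 14 ≡ 0 (mod 7)
x^3: 2·2 = 4 ≡ 4 (mod 7)
Result: 4 + 4x^3

f · g = 4 + 4x^3


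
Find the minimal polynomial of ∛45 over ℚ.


∛45 satisfies x³ - 45 = 0, irreducible over ℚ (no rational root; 45 is not a perfect cube)

Minimal polynomial: x³ - 45


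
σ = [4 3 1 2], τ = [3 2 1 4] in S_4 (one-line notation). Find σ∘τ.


σ∘τ: apply τ first, then σ
1 →τ 3 →σ 1
2 →τ 2 →σ 3
3 →τ 1 →σ 4
4 →τ 4 →σ 2

σ∘τ = [1 3 4 2]


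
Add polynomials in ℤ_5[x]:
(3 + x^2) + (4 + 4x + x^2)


Add coefficients mod 5:
x^0: 3 + 4 = 2 (mod 5)
x^1: 0 + 4 = 4 (mod 5)
x^2: 1 + 1 = 2 (mod 5)
Result: 2 + 4x + 2x^2

f + g = 2 + 4x + 2x^2


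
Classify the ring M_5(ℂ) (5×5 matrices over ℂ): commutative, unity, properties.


Matrix multiplication is non-commutative for n ≥ 2; the identity matrix I is the unity; singular matrices give zero divisors, so not an integral domain
Commutative: No
Integral domain: No
Has unity: Yes

M_5(ℂ) (5×5 matrices over ℂ): Commutative=No, Unity=Yes


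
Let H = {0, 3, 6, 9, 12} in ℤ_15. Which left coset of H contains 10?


10 + H = {10 + h (mod 15) : h ∈ H}
10+0=10, 10+3=13, 10+6=1, 10+9=4, 10+12=7
10 + H = {1, 4, 7, 10, 13} = 1 + H

10 + H = {1, 4, 7, 10, 13}


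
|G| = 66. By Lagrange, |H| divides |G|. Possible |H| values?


Lagrange's theorem: |H| divides |G|
|G| = 66
Divisors of 66: 1, 2, 3, 6, 11, 22, 33, 66

Possible subgroup orders: {1, 2, 3, 6, 11, 22, 33, 66}


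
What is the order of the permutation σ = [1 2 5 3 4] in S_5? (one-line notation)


Cycle decomposition: (3 5 4)
Cycle lengths: 3
Order = lcm(3) = 3

ord(σ) = 3


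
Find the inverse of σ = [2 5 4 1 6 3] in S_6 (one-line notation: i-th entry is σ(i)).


To find σ⁻¹, swap domain and range:
σ(1) = 2 → σ⁻¹(2) = 1
σ(2) = 5 → σ⁻¹(5) = 2
σ(3) = 4 → σ⁻¹(4) = 3
σ(4) = 1 → σ⁻¹(1) = 4
σ(5) = 6 → σ⁻¹(6) = 5
σ(6) = 3 → σ⁻¹(3) = 6

σ⁻¹ = [4 1 6 3 2 5]


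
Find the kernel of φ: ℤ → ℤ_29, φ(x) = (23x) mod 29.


Kernel = preimage of identity
ker(φ) = {x ∈ ℤ : 23x ≡ 0 (mod 29)}. gcd(23,29) = 1, so 23x ≡ 0 (mod 29) ⟺ x ≡ 0 (mod 29/1 = 29). Hence ker(φ) = 29ℤ

ker(φ) = 29ℤ


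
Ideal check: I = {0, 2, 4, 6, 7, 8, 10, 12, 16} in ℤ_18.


Check ideal conditions for I = {0, 2, 4, 6, 7, 8, 10, 12, 16} in ℤ_18:
(1) I is an additive subgroup? No
(2) For r ∈ ℤ_18 and a ∈ I: r·a ∈ I? No  [counterexample: r=2, a=7, r·a mod 18 = 14 ∉ I]

No, I is not an ideal of ℤ_18


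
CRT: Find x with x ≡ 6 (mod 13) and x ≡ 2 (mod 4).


m₁ = 13, m₂ = 4, gcd = 1, so CRT applies. M = m₁·m₂ = 52
Let M₁ = M/m₁ = 4, M₂ = M/m₂ = 13
Find y₁ ≡ M₁⁻¹ (mod m₁): 4⁻¹ ≡ 10 (mod 13)
Find y₂ ≡ M₂⁻¹ (mod m₂): 13⁻¹ ≡ 1 (mod 4)
x = a₁·M₁·y₁ + a₂·M₂·y₂ = 6·4·10 + 2·13·1 = 266
Reduce mod 52: x ≡ 6
Check: 6 mod 13 = 6 ✓, 6 mod 4 = 2 ✓

x ≡ 6 (mod 52)


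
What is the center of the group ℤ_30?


Z(G) = {g ∈ G | gx = xg for all x ∈ G}
ℤ_30 is abelian, so Z(G) = G

Z(ℤ_30) = ℤ_30


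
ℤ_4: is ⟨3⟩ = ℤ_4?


g generates ℤ_n iff gcd(g, n) = 1
gcd(3, 4) = 1
Since gcd = 1, 3 is a generator.

Yes, 3 generates ℤ_4


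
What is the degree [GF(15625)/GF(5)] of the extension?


GF(15625) = GF(5^6), so the extension degree is 6

[GF(15625)/GF(5)] = 6


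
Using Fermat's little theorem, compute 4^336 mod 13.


Fermat's little theorem: if p is prime and gcd(a,p)=1, then a^(p-1) ≡ 1 (mod p)
p = 13 is prime, gcd(4,13) = 1
Reduce exponent: 336 mod 12 = 0
So 4^336 ≡ 4^0 (mod 13)
4^0 = 1

4^336 ≡ 1 (mod 13)


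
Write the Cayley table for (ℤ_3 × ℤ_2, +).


Elements: {(0,0), (0,1), (1,0), (1,1), (2,0), (2,1)}
Operation: componentwise addition mod (3, 2)
Entry (a, b) = ((a₁+b₁) mod 3, (a₂+b₂) mod 2)

Cayley table:
      | (0,0) | (0,1) | (1,0) | (1,1) | (2,0) | (2,1)
(0,0) | (0,0) | (0,1) | (1,0) | (1,1) | (2,0) | (2,1)
(0,1) | (0,1) | (0,0) | (1,1) | (1,0) | (2,1) | (2,0)
(1,0) | (1,0) | (1,1) | (2,0) | (2,1) | (0,0) | (0,1)
(1,1) | (1,1) | (1,0) | (2,1) | (2,0) | (0,1) | (0,0)
(2,0) | (2,0) | (2,1) | (0,0) | (0,1) | (1,0) | (1,1)
(2,1) | (2,1) | (2,0) | (0,1) | (0,0) | (1,1) | (1,0)


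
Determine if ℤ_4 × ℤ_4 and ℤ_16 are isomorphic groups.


Comparing ℤ_4 × ℤ_4 and ℤ_16:
gcd(4,4) = 4 ≠ 1. Max element order in ℤ_4×ℤ_4 is lcm(4,4) = 4 < 16, so it has no element of order 16

No, ℤ_4 × ℤ_4 ≇ ℤ_16


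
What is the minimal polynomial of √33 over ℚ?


√33 satisfies x² - 33 = 0, irreducible over ℚ since 33 is squarefree

Minimal polynomial: x² - 33


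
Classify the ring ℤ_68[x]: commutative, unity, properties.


ℤ_68 has zero divisors (2·34 ≡ 0), and these lift to constant zero divisors in ℤ_68[x]; so not an integral domain
Commutative: Yes
Integral domain: No
Has unity: Yes

ℤ_68[x]: Commutative=Yes, Unity=Yes


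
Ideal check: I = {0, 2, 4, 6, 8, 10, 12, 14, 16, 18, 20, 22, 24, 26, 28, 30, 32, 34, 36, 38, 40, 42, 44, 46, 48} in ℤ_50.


Check ideal conditions for I = {0, 2, 4, 6, 8, 10, 12, 14, 16, 18, 20, 22, 24, 26, 28, 30, 32, 34, 36, 38, 40, 42, 44, 46, 48} in ℤ_50:
(1) I is an additive subgroup? Yes
(2) For r ∈ ℤ_50 and a ∈ I: r·a ∈ I? Yes

Yes, I is an ideal of ℤ_50


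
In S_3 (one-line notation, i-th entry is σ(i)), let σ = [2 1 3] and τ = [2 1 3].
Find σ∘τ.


σ∘τ: apply τ first, then σ
1 →τ 2 →σ 1
2 →τ 1 →σ 2
3 →τ 3 →σ 3

σ∘τ = [1 2 3]


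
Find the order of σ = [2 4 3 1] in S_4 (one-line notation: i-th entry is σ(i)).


Cycle decomposition: (1 2 4)
Cycle lengths: 3
Order = lcm(3) = 3

ord(σ) = 3


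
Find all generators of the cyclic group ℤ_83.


g generates ℤ_n iff gcd(g,n) = 1
Prime factors of 83: 83
Generators are g ∈ {1,...,82} not divisible by any of these primes.
Generators: {1, 2, 3, 4, 5, 6, 7, 8, 9, 10, 11, 12, 13, 14, 15, 16, 17, 18, 19, 20, 21, 22, 23, 24, 25, 26, 27, 28, 29, 30, 31, 32, 33, 34, 35, 36, 37, 38, 39, 40, 41, 42, 43, 44, 45, 46, 47, 48, 49, 50, 51, 52, 53, 54, 55, 56, 57, 58, 59, 60, 61, 62, 63, 64, 65, 66, 67, 68, 69, 70, 71, 72, 73, 74, 75, 76, 77, 78, 79, 80, 81, 82}
Number of generators = φ(83) = 82

Generators of ℤ_83 = {1, 2, 3, 4, 5, 6, 7, 8, 9, 10, 11, 12, 13, 14, 15, 16, 17, 18, 19, 20, 21, 22, 23, 24, 25, 26, 27, 28, 29, 30, 31, 32, 33, 34, 35, 36, 37, 38, 39, 40, 41, 42, 43, 44, 45, 46, 47, 48, 49, 50, 51, 52, 53, 54, 55, 56, 57, 58, 59, 60, 61, 62, 63, 64, 65, 66, 67, 68, 69, 70, 71, 72, 73, 74, 75, 76, 77, 78, 79, 80, 81, 82}


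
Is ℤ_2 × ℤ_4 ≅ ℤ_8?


Comparing ℤ_2 × ℤ_4 and ℤ_8:
gcd(2,4) = 2 ≠ 1. Max element order in ℤ_2×ℤ_4 is lcm(2,4) = 4 < 8, so it has no element of order 8

No, ℤ_2 × ℤ_4 ≇ ℤ_8


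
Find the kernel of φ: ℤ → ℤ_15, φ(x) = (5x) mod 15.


Kernel = preimage of identity
ker(φ) = {x ∈ ℤ : 5x ≡ 0 (mod 15)}. gcd(5,15) = 5, so 5x ≡ 0 (mod 15) ⟺ x ≡ 0 (mod 15/5 = 3). Hence ker(φ) = 3ℤ

ker(φ) = 3ℤ


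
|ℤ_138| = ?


ℤ_n has n elements.

|ℤ_138| = 138


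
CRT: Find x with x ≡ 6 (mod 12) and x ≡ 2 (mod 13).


m₁ = 12, m₂ = 13, gcd = 1, so CRT applies. M = m₁·m₂ = 156
Let M₁ = M/m₁ = 13, M₂ = M/m₂ = 12
Find y₁ ≡ M₁⁻¹ (mod m₁): 13⁻¹ ≡ 1 (mod 12)
Find y₂ ≡ M₂⁻¹ (mod m₂): 12⁻¹ ≡ 12 (mod 13)
x = a₁·M₁·y₁ + a₂·M₂·y₂ = 6·13·1 + 2·12·12 = 366
Reduce mod 156: x ≡ 54
Check: 54 mod 12 = 6 ✓, 54 mod 13 = 2 ✓

x ≡ 54 (mod 156)


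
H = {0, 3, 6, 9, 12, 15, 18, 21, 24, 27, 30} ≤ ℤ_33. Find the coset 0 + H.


0 + H = {0 + h (mod 33) : h ∈ H}
0+0=0, 0+3=3, 0+6=6, 0+9=9, 0+12=12, 0+15=15, 0+18=18, 0+21=21, 0+24=24, 0+27=27, 0+30=30

0 + H = {0, 3, 6, 9, 12, 15, 18, 21, 24, 27, 30}


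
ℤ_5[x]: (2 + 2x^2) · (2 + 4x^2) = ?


Expand and collect like terms; reduce coefficients mod 5:
x^0: 2·2 = 4 ≡ 4 (mod 5)
x^1: 2·0 + 0·2 = 0 ≡ 0 (mod 5)
x^2: 2·4 + 0·0 + 2·2 = 12 ≡ 2 (mod 5)
x^3: 0·4 + 2·0 = 0 ≡ 0 (mod 5)
x^4: 2·4 = 8 ≡ 3 (mod 5)
Result: 4 + 2x^2 + 3x^4

f · g = 4 + 2x^2 + 3x^4


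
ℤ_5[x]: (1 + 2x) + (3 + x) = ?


Add coefficients mod 5:
x^0: 1 + 3 = 4 (mod 5)
x^1: 2 + 1 = 3 (mod 5)
Result: 4 + 3x

f + g = 4 + 3x


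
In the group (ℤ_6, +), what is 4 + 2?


Operation: addition mod 6
4 + 2 = (a + b) mod 6 with a = 4, b = 2

4 + 2 = 0


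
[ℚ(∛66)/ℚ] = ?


∛66 has minimal polynomial x³ - 66 (irreducible over ℚ since 66 is not a perfect cube)

[ℚ(∛66)/ℚ] = 3


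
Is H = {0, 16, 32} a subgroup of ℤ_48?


Subgroup test for H = {0, 16, 32} in (ℤ_48, +):
(1) 0 ∈ H? Yes
(2) Closure: for all a,b ∈ H, (a+b) mod 48 ∈ H? Yes
(3) Inverses: for all a ∈ H, -a mod 48 ∈ H? Yes

Yes, H is a subgroup of ℤ_48


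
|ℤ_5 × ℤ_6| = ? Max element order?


|ℤ_5 × ℤ_6| = 5 × 6 = 30
Max element order = lcm(5,6) = 30
Cyclic? Yes (gcd=1)

|ℤ_5×ℤ_6| = 30, max element order = 30


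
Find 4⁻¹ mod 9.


Use the extended Euclidean algorithm to write 1 = 4·s + 9·t; then s mod 9 is the inverse.
Euclidean algorithm:
  4 = 0·9 + 4
  9 = 2·4 + 1
  4 = 4·1 + 0
gcd(4,9) = 1
Back-substitution gives: 4·(-2) + 9·(1) = 1
So 4⁻¹ ≡ -2 ≡ 7 (mod 9)
Check: 4 × 7 = 28 ≡ 1 (mod 9) ✓

4⁻¹ ≡ 7 (mod 9)


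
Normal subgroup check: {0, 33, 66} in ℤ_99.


H = {0, 33, 66} in ℤ_99
ℤ_99 is abelian; every subgroup of an abelian group is normal

Yes, normal subgroup


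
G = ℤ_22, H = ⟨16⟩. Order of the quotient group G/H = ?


|⟨16⟩| = n / gcd(16, 22) = 22 / 2 = 11
H is normal (ℤ_22 is abelian).
|G/H| = |G| / |H| = 22 / 11 = 2

|G/H| = 2


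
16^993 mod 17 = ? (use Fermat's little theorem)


Fermat's little theorem: if p is prime and gcd(a,p)=1, then a^(p-1) ≡ 1 (mod p)
p = 17 is prime, gcd(16,17) = 1
Reduce exponent: 993 mod 16 = 1
So 16^993 ≡ 16^1 (mod 17)
16^1 mod 17 = 16

16^993 ≡ 16 (mod 17)


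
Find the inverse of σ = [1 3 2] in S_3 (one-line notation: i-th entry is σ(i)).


To find σ⁻¹, swap domain and range:
σ(1) = 1 → σ⁻¹(1) = 1
σ(2) = 3 → σ⁻¹(3) = 2
σ(3) = 2 → σ⁻¹(2) = 3

σ⁻¹ = [1 3 2]


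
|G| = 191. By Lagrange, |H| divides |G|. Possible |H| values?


Lagrange's theorem: |H| divides |G|
|G| = 191
Divisors of 191: 1, 191

Possible subgroup orders: {1, 191}


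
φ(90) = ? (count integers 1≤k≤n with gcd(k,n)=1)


Factor n: 90 = 2 × 3^2 × 5
φ(n) = n · ∏(1 - 1/p) over distinct primes p | n
φ(90) = 90 · (1 - 1/2) · (1 - 1/3) · (1 - 1/5) = 24

φ(90) = 24


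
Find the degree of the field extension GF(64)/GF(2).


GF(64) = GF(2^6), so the extension degree is 6

[GF(64)/GF(2)] = 6


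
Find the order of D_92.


|D_n| = 2n (n rotations and n reflections)
|D_92| = 2×92 = 184

|D_92| = 184


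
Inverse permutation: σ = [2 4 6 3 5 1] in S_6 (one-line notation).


To find σ⁻¹, swap domain and range:
σ(1) = 2 → σ⁻¹(2) = 1
σ(2) = 4 → σ⁻¹(4) = 2
σ(3) = 6 → σ⁻¹(6) = 3
σ(4) = 3 → σ⁻¹(3) = 4
σ(5) = 5 → σ⁻¹(5) = 5
σ(6) = 1 → σ⁻¹(1) = 6

σ⁻¹ = [6 1 4 2 5 3]


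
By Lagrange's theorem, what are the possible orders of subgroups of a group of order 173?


Lagrange's theorem: |H| divides |G|
|G| = 173
Divisors of 173: 1, 173

Possible subgroup orders: {1, 173}


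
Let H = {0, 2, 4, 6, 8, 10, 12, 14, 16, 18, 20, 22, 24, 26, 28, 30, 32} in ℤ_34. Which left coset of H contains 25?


25 + H = {25 + h (mod 34) : h ∈ H}
25+0=25, 25+2=27, 25+4=29, 25+6=31, 25+8=33, 25+10=1, 25+12=3, 25+14=5, 25+16=7, 25+18=9, 25+20=11, 25+22=13, 25+24=15, 25+26=17, 25+28=19, 25+30=21, 25+32=23
25 + H = {1, 3, 5, 7, 9, 11, 13, 15, 17, 19, 21, 23, 25, 27, 29, 31, 33} = 1 + H

25 + H = {1, 3, 5, 7, 9, 11, 13, 15, 17, 19, 21, 23, 25, 27, 29, 31, 33}


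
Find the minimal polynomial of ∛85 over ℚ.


∛85 satisfies x³ - 85 = 0, irreducible over ℚ (no rational root; 85 is not a perfect cube)

Minimal polynomial: x³ - 85


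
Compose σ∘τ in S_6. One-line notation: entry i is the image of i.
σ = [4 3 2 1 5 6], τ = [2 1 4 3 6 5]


σ∘τ: apply τ first, then σ
1 →τ 2 →σ 3
2 →τ 1 →σ 4
3 →τ 4 →σ 1
4 →τ 3 →σ 2
5 →τ 6 →σ 6
6 →τ 5 →σ 5

σ∘τ = [3 4 1 2 6 5]


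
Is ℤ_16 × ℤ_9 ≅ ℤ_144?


Comparing ℤ_16 × ℤ_9 and ℤ_144:
gcd(16,9) = 1, so ℤ_16 × ℤ_9 ≅ ℤ_144 (CRT)

Yes, ℤ_16 × ℤ_9 ≅ ℤ_144


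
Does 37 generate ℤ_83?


g generates ℤ_n iff gcd(g, n) = 1
gcd(37, 83) = 1
Since gcd = 1, 37 is a generator.

Yes, 37 generates ℤ_83


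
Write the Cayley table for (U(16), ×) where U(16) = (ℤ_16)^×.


Elements: {1, 3, 5, 7, 9, 11, 13, 15}
Operation: multiplication mod 16
Entry (a, b) = (a × b) mod 16

Cayley table:
   |  1 |  3 |  5 |  7 |  9 | 11 | 13 | 15
 1 |  1 |  3 |  5 |  7 |  9 | 11 | 13 | 15
 3 |  3 |  9 | 15 |  5 | 11 |  1 |  7 | 13
 5 |  5 | 15 |  9 |  3 | 13 |  7 |  1 | 11
 7 |  7 |  5 |  3 |  1 | 15 | 13 | 11 |  9
 9 |  9 | 11 | 13 | 15 |  1 |  3 |  5 |  7
11 | 11 |  1 |  7 | 13 |  3 |  9 | 15 |  5
13 | 13 |  7 |  1 | 11 |  5 | 15 |  9 |  3
15 | 15 | 13 | 11 |  9 |  7 |  5 |  3 |  1


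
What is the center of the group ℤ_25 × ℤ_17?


Z(G) = {g ∈ G | gx = xg for all x ∈ G}
Direct product of abelian groups is abelian, so Z(G) = G

Z(ℤ_25 × ℤ_17) = ℤ_25 × ℤ_17


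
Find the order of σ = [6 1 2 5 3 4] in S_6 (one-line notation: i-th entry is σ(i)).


Cycle decomposition: (1 6 4 5 3 2)
Cycle lengths: 6
Order = lcm(6) = 6

ord(σ) = 6


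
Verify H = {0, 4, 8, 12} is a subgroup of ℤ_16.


Subgroup test for H = {0, 4, 8, 12} in (ℤ_16, +):
(1) 0 ∈ H? Yes
(2) Closure: for all a,b ∈ H, (a+b) mod 16 ∈ H? Yes
(3) Inverses: for all a ∈ H, -a mod 16 ∈ H? Yes

Yes, H is a subgroup of ℤ_16


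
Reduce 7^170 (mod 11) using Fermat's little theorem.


Fermat's little theorem: if p is prime and gcd(a,p)=1, then a^(p-1) ≡ 1 (mod p)
p = 11 is prime, gcd(7,11) = 1
Reduce exponent: 170 mod 10 = 0
So 7^170 ≡ 7^0 (mod 11)
7^0 = 1

7^170 ≡ 1 (mod 11)


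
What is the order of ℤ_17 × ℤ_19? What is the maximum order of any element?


|ℤ_17 × ℤ_19| = 17 × 19 = 323
Max element order = lcm(17,19) = 323
Cyclic? Yes (gcd=1)

|ℤ_17×ℤ_19| = 323, max element order = 323


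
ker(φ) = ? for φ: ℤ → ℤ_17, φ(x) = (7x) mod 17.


Kernel = preimage of identity
ker(φ) = {x ∈ ℤ : 7x ≡ 0 (mod 17)}. gcd(7,17) = 1, so 7x ≡ 0 (mod 17) ⟺ x ≡ 0 (mod 17/1 = 17). Hence ker(φ) = 17ℤ

ker(φ) = 17ℤ


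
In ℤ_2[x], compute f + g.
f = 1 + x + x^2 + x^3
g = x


Add coefficients mod 2:
x^0: 1 + 0 = 1 (mod 2)
x^1: 1 + 1 = 0 (mod 2)
x^2: 1 + 0 = 1 (mod 2)
x^3: 1 + 0 = 1 (mod 2)
Result: 1 + x^2 + x^3

f + g = 1 + x^2 + x^3


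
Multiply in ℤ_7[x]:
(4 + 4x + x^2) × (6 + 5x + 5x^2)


Expand and collect like terms; reduce coefficients mod 7:
x^0: 4·6 = 24 ≡ 3 (mod 7)
x^1: 4·5 + 4·6 = 44 ≡ 2 (mod 7)
x^2: 4·5 + 4·5 + 1·6 = 46 ≡ 4 (mod 7)
x^3: 4·5 + 1·5 = 25 ≡ 4 (mod 7)
x^4: 1·5 = 5 ≡ 5 (mod 7)
Result: 3 + 2x + 4x^2 + 4x^3 + 5x^4

f · g = 3 + 2x + 4x^2 + 4x^3 + 5x^4


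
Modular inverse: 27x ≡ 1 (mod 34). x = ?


Use the extended Euclidean algorithm to write 1 = 27·s + 34·t; then s mod 34 is the inverse.
Euclidean algorithm:
  27 = 0·34 + 27
  34 = 1·27 + 7
  27 = 3·7 + 6
  7 = 1·6 + 1
  6 = 6·1 + 0
gcd(27,34) = 1
Back-substitution gives: 27·(-5) + 34·(4) = 1
So 27⁻¹ ≡ -5 ≡ 29 (mod 34)
Check: 27 × 29 = 783 ≡ 1 (mod 34) ✓

27⁻¹ ≡ 29 (mod 34)


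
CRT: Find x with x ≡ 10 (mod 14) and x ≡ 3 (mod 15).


m₁ = 14, m₂ = 15, gcd = 1, so CRT applies. M = m₁·m₂ = 210
Let M₁ = M/m₁ = 15, M₂ = M/m₂ = 14
Find y₁ ≡ M₁⁻¹ (mod m₁): 15⁻¹ ≡ 1 (mod 14)
Find y₂ ≡ M₂⁻¹ (mod m₂): 14⁻¹ ≡ 14 (mod 15)
x = a₁·M₁·y₁ + a₂·M₂·y₂ = 10·15·1 + 3·14·14 = 738
Reduce mod 210: x ≡ 108
Check: 108 mod 14 = 10 ✓, 108 mod 15 = 3 ✓

x ≡ 108 (mod 210)


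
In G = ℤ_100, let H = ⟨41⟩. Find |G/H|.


|⟨41⟩| = n / gcd(41, 100) = 100 / 1 = 100
H is normal (ℤ_100 is abelian).
|G/H| = |G| / |H| = 100 / 100 = 1

|G/H| = 1


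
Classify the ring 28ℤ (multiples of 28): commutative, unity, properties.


28ℤ is a commutative ring under +,× but has no multiplicative identity (1 ∉ 28ℤ); it has no zero divisors, but without unity it is not an integral domain
Commutative: Yes
Integral domain: No
Has unity: No

28ℤ (multiples of 28): Commutative=Yes, Unity=No


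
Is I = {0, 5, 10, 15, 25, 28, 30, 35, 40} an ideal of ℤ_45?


Check ideal conditions for I = {0, 5, 10, 15, 25, 28, 30, 35, 40} in ℤ_45:
(1) I is an additive subgroup? No
(2) For r ∈ ℤ_45 and a ∈ I: r·a ∈ I? No  [counterexample: r=2, a=10, r·a mod 45 = 20 ∉ I]

No, I is not an ideal of ℤ_45


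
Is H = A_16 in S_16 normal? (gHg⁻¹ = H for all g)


H = A_16 in S_16
A_16 has index 2 in S_16, and every subgroup of index 2 is normal

Yes, normal subgroup


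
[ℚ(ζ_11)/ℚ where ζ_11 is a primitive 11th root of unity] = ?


[ℚ(ζ_n):ℚ] = deg Φ_n(x) = φ(n). Here φ(11) = 10

[ℚ(ζ_11)/ℚ where ζ_11 is a primitive 11th root of unity] = 10


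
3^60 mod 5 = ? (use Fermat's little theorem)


Fermat's little theorem: if p is prime and gcd(a,p)=1, then a^(p-1) ≡ 1 (mod p)
p = 5 is prime, gcd(3,5) = 1
Reduce exponent: 60 mod 4 = 0
So 3^60 ≡ 3^0 (mod 5)
3^0 = 1

3^60 ≡ 1 (mod 5)


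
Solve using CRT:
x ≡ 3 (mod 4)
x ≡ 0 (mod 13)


m₁ = 4, m₂ = 13, gcd = 1, so CRT applies. M = m₁·m₂ = 52
Let M₁ = M/m₁ = 13, M₂ = M/m₂ = 4
Find y₁ ≡ M₁⁻¹ (mod m₁): 13⁻¹ ≡ 1 (mod 4)
Find y₂ ≡ M₂⁻¹ (mod m₂): 4⁻¹ ≡ 10 (mod 13)
x = a₁·M₁·y₁ + a₂·M₂·y₂ = 3·13·1 + 0·4·10 = 39
Reduce mod 52: x ≡ 39
Check: 39 mod 4 = 3 ✓, 39 mod 13 = 0 ✓

x ≡ 39 (mod 52)


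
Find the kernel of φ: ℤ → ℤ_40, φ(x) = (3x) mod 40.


Kernel = preimage of identity
ker(φ) = {x ∈ ℤ : 3x ≡ 0 (mod 40)}. gcd(3,40) = 1, so 3x ≡ 0 (mod 40) ⟺ x ≡ 0 (mod 40/1 = 40). Hence ker(φ) = 40ℤ

ker(φ) = 40ℤ


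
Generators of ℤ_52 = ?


g generates ℤ_n iff gcd(g,n) = 1
Prime factors of 52: 2, 13
Generators are g ∈ {1,...,51} not divisible by any of these primes.
Generators: {1, 3, 5, 7, 9, 11, 15, 17, 19, 21, 23, 25, 27, 29, 31, 33, 35, 37, 41, 43, 45, 47, 49, 51}
Number of generators = φ(52) = 24

Generators of ℤ_52 = {1, 3, 5, 7, 9, 11, 15, 17, 19, 21, 23, 25, 27, 29, 31, 33, 35, 37, 41, 43, 45, 47, 49, 51}


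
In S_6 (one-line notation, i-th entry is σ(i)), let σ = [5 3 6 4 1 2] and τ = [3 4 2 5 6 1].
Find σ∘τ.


σ∘τ: apply τ first, then σ
1 →τ 3 →σ 6
2 →τ 4 →σ 4
3 →τ 2 →σ 3
4 →τ 5 →σ 1
5 →τ 6 →σ 2
6 →τ 1 →σ 5

σ∘τ = [6 4 3 1 2 5]


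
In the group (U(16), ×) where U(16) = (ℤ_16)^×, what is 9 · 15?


Operation: multiplication mod 16
9 · 15 = (a × b) mod 16 with a = 9, b = 15

9 · 15 = 7


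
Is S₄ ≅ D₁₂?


Comparing S₄ and D₁₂:
S₄ has trivial center; D₁₂ has center {e, r⁶}

No, S₄ ≇ D₁₂


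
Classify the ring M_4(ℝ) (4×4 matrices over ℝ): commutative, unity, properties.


Matrix multiplication is non-commutative for n ≥ 2; the identity matrix I is the unity; singular matrices give zero divisors, so not an integral domain
Commutative: No
Integral domain: No
Has unity: Yes

M_4(ℝ) (4×4 matrices over ℝ): Commutative=No, Unity=Yes


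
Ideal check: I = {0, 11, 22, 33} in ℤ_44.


Check ideal conditions for I = {0, 11, 22, 33} in ℤ_44:
(1) I is an additive subgroup? Yes
(2) For r ∈ ℤ_44 and a ∈ I: r·a ∈ I? Yes

Yes, I is an ideal of ℤ_44


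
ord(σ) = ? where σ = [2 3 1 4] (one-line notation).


Cycle decomposition: (1 2 3)
Cycle lengths: 3
Order = lcm(3) = 3

ord(σ) = 3


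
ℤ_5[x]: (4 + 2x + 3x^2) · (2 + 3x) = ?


Expand and collect like terms; reduce coefficients mod 5:
x^0: 4·2 = 8 ≡ 3 (mod 5)
x^1: 4·3 + 2·2 = 16 ≡ 1 (mod 5)
x^2: 2·3 + 3·2 = 12 ≡ 2 (mod 5)
x^3: 3·3 = 9 ≡ 4 (mod 5)
Result: 3 + x + 2x^2 + 4x^3

f · g = 3 + x + 2x^2 + 4x^3


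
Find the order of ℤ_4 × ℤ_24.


|A × B| = |A| · |B|
|ℤ_4 × ℤ_24| = 4 × 24 = 96

|ℤ_4 × ℤ_24| = 96


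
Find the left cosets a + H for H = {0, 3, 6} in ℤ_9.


H = {0, 3, 6}, |H| = 3
Number of cosets = |G|/|H| = 9/3 = 3
0 + H = {0, 3, 6}
1 + H = {1, 4, 7}
2 + H = {2, 5, 8}

Cosets: 0+H={0,3,6}; 1+H={1,4,7}; 2+H={2,5,8}


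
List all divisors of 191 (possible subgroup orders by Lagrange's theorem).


Lagrange's theorem: |H| divides |G|
|G| = 191
Divisors of 191: 1, 191

Possible subgroup orders: {1, 191}


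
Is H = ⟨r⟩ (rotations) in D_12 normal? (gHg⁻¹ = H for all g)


H = ⟨r⟩ (rotations) in D_12
The rotation subgroup ⟨r⟩ has index 2 in D_12, so it is normal

Yes, normal subgroup
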